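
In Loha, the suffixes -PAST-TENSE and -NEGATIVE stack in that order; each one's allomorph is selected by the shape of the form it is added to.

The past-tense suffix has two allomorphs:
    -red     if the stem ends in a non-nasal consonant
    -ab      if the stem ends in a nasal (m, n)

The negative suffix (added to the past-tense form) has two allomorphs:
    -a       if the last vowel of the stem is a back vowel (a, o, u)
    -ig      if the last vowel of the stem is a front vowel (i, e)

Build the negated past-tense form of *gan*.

ganaba

Since the final consonant of *gan* is /n/ (a nasal), it takes -ab, giving *ganab*.
The past-tense form *ganab* — last vowel /a/ (a back vowel) → -a → *ganaba*.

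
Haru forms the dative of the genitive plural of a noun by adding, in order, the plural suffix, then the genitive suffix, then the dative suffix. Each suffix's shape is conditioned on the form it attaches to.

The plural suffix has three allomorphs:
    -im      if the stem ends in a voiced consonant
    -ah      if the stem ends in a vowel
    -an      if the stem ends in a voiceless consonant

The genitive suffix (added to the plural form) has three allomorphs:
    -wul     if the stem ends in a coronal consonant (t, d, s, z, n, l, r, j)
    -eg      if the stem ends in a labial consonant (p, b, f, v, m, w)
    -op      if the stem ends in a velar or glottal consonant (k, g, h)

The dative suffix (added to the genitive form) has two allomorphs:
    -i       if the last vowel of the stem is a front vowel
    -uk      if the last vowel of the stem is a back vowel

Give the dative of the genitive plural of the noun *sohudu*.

sohuduahopuk

The final sound of *sohudu* is /u/, which is a vowel, so the plural suffix is -ah, giving *sohuduah*.
The final consonant of the plural form *sohuduah* is /h/, which is velar/glottal, so the genitive suffix is -op, giving *sohuduahop*.
The last vowel of the genitive form *sohuduahop* is /o/, which is a back vowel, so the dative suffix is -uk, giving *sohuduahopuk*.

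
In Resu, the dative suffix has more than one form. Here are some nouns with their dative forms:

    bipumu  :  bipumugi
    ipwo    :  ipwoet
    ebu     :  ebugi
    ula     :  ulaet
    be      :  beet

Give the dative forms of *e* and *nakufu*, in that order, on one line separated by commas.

eet, nakufugi

The pattern is height harmony: -gi when the last vowel of the stem is a high vowel (*bipumu*, *ebu*); -et when the last vowel of the stem is a non-high vowel (*ipwo*, *ula*, *be*).
*e*: last vowel = /e/, a non-high vowel → -et → *eet*.
Since the last vowel of *nakufu* is /u/ (a high vowel), it takes -gi, giving *nakufugi*.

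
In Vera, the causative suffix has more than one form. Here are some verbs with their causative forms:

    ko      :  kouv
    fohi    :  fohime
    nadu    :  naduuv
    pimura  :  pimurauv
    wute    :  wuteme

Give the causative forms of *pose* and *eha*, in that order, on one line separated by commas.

poseme, ehauv

The pattern is front/back vowel harmony: -me when the last vowel of the stem is a front vowel (*fohi*, *wute*); -uv when the last vowel of the stem is a back vowel (*ko*, *nadu*, *pimura*).
The last vowel of *pose* is /e/, which is a front vowel, so the suffix is -me, giving *poseme*.
*eha*: last vowel = /a/, a back vowel → -uv → *ehauv*.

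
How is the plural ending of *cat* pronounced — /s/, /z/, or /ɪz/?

The stem *cat* ends in a voiceless non-sibilant consonant.
The plural suffix surfaces as /ɪz/ after sibilants, /s/ after other voiceless consonants, and /z/ after other voiced sounds.
So the plural -s on *cat* is pronounced /s/.

/s/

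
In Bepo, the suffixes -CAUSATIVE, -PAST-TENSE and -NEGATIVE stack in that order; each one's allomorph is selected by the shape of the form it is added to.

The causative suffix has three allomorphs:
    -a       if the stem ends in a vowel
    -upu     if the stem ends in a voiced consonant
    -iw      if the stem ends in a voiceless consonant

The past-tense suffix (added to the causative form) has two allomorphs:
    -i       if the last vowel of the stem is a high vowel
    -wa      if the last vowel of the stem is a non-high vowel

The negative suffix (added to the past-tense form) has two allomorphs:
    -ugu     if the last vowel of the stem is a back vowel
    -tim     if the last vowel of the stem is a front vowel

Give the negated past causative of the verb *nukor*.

nukorupuitim

Since the final sound of *nukor* is /r/ (a voiced consonant), it takes -upu, giving *nukorupu*.
The last vowel of the causative form *nukorupu* is /u/, which is a high vowel, so the past-tense suffix is -i, giving *nukorupui*.
The last vowel of the past-tense form *nukorupui* is /i/, which is a front vowel, so the negative suffix is -tim, giving *nukorupuitim*.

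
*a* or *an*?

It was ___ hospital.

a

The indefinite article is chosen by the initial *sound* of the following word, not its spelling.
*hospital* begins with the sound /h/ (h is pronounced) — a consonant sound.
So the article is *a*: It was a hospital.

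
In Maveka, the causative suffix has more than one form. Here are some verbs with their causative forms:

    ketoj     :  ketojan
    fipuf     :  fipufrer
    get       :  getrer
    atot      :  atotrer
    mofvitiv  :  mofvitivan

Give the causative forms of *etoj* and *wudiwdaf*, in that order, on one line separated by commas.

etojan, wudiwdafrer

The pattern is voicing of the final consonant: -rer when the stem ends in a voiceless consonant (*fipuf*, *get*, *atot*); -an when the stem ends in a voiced consonant (*ketoj*, *mofvitiv*).
The final consonant of *etoj* is /j/, which is voiced, so the suffix is -an, giving *etojan*.
*wudiwdaf* — final consonant /f/ (voiceless) → -rer → *wudiwdafrer*.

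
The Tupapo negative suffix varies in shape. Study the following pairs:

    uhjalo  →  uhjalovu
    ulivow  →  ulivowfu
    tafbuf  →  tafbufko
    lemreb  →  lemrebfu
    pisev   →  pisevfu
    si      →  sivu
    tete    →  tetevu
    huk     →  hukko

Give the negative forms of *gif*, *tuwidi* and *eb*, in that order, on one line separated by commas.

gifko, tuwidivu, ebfu

Looking at the final sound of each stem: -ko when the stem ends in a voiceless consonant (*tafbuf*, *huk*); -fu when the stem ends in a voiced consonant (*ulivow*, *lemreb*, *pisev*); -vu when the stem ends in a vowel (*uhjalo*, *si*, *tete*).
*gif*: final sound = /f/, a voiceless consonant → -ko → *gifko*.
*tuwidi* — final sound /i/ (a vowel) → -vu → *tuwidivu*.
Since the final sound of *eb* is /b/ (a voiced consonant), it takes -fu, giving *ebfu*.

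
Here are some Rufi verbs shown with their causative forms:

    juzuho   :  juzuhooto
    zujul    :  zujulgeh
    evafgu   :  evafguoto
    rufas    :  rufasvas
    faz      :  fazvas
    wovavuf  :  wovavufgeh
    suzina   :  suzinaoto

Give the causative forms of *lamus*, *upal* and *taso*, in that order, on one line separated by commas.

The alternation tracks the final sound of the stem — -vas when the stem ends in a sibilant (*rufas*, *faz*); -geh when the stem ends in a non-sibilant consonant (*zujul*, *wovavuf*); -oto when the stem ends in a vowel (*juzuho*, *evafgu*, *suzina*).
The final sound of *lamus* is /s/, which is a sibilant, so the suffix is -vas, giving *lamusvas*.
The final sound of *upal* is /l/, which is a non-sibilant consonant, so the suffix is -geh, giving *upalgeh*.
*taso* — final sound /o/ (a vowel) → -oto → *tasooto*.

lamusvas, upalgeh, tasooto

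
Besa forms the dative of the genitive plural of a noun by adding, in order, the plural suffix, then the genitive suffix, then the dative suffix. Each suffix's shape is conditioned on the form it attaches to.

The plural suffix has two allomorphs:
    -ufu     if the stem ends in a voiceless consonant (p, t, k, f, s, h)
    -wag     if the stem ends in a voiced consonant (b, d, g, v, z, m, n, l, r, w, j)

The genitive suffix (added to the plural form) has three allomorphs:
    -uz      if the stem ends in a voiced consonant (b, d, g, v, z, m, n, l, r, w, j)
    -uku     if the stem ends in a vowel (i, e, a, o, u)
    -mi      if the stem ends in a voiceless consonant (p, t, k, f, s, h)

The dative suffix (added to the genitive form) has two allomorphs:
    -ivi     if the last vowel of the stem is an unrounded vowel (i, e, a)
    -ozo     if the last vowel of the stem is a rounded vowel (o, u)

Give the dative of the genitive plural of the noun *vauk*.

vaukufuukuozo

The final consonant of *vauk* is /k/, which is voiceless, so the plural suffix is -ufu, giving *vaukufu*.
The plural form *vaukufu*: final sound = /u/, a vowel → -uku → *vaukufuuku*.
The last vowel of the genitive form *vaukufuuku* is /u/, which is a rounded vowel, so the dative suffix is -ozo, giving *vaukufuukuozo*.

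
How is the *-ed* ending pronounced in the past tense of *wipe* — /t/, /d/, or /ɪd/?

The stem *wipe* ends in a voiceless consonant other than /t/.
The -ed suffix is realized as /ɪd/ after /t, d/; as /t/ after other voiceless consonants; and as /d/ after other voiced sounds.
So -ed on *wipe* is pronounced /t/.

/t/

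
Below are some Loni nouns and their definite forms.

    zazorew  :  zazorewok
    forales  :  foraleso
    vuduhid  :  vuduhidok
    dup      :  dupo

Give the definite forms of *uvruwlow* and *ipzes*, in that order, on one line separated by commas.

uvruwlowok, ipzeso

The alternation tracks the final consonant of the stem — -o when the stem ends in a voiceless consonant (*forales*, *dup*); -ok when the stem ends in a voiced consonant (*zazorew*, *vuduhid*).
*uvruwlow* — final consonant /w/ (voiced) → -ok → *uvruwlowok*.
Since the final consonant of *ipzes* is /s/ (voiceless), it takes -o, giving *ipzeso*.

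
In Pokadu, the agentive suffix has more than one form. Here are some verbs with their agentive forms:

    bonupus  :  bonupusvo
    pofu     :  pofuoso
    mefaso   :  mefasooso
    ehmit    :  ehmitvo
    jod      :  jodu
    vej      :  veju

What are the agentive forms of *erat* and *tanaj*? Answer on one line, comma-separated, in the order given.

eratvo, tanaju

The pattern is voicing of the final sound: -vo when the stem ends in a voiceless consonant (*bonupus*, *ehmit*); -u when the stem ends in a voiced consonant (*jod*, *vej*); -oso when the stem ends in a vowel (*pofu*, *mefaso*).
*erat* — final sound /t/ (a voiceless consonant) → -vo → *eratvo*.
Since the final sound of *tanaj* is /j/ (a voiced consonant), it takes -u, giving *tanaju*.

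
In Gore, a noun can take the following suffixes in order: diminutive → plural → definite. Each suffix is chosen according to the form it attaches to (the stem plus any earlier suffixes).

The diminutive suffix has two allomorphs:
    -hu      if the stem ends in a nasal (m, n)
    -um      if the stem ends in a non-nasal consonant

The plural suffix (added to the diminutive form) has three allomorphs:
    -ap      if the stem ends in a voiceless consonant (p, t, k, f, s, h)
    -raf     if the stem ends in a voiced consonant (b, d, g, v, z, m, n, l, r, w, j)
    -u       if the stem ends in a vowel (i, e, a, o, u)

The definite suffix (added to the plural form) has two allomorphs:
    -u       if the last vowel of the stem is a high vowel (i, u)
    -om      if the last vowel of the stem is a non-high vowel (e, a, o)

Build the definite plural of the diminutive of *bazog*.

*bazog*: final consonant = /g/, non-nasal → -um → *bazogum*.
The diminutive form *bazogum*: final sound = /m/, a voiced consonant → -raf → *bazogumraf*.
The plural form *bazogumraf*: last vowel = /a/, a non-high vowel → -om → *bazogumrafom*.

bazogumrafom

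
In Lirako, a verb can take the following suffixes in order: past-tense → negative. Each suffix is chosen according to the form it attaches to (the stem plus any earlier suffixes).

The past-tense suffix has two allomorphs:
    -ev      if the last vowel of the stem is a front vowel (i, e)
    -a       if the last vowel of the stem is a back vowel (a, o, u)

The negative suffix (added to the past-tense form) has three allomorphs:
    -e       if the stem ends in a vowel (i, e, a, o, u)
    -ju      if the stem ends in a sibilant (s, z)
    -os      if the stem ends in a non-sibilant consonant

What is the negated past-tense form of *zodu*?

zoduae

Since the last vowel of *zodu* is /u/ (a back vowel), it takes -a, giving *zodua*.
The past-tense form *zodua*: final sound = /a/, a vowel → -e → *zoduae*.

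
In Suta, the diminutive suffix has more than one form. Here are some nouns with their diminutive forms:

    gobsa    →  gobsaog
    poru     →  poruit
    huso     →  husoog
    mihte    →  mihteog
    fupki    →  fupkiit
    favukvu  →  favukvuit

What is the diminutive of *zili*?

The pattern is height harmony: -it when the last vowel of the stem is a high vowel (*poru*, *fupki*, *favukvu*); -og when the last vowel of the stem is a non-high vowel (*gobsa*, *huso*, *mihte*).
The last vowel of *zili* is /i/, which is a high vowel, so the suffix is -it, giving *ziliit*.

ziliit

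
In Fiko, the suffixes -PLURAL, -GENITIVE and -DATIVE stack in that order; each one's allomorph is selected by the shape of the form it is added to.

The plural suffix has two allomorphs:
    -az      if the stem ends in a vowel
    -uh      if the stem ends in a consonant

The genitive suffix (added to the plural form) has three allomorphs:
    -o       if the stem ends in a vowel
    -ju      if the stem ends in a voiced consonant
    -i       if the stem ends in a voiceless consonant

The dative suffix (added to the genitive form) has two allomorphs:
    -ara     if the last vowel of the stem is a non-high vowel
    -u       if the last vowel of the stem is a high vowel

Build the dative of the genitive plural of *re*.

reazjuu

*re*: final sound = /e/, a vowel → -az → *reaz*.
The final sound of the plural form *reaz* is /z/, which is a voiced consonant, so the genitive suffix is -ju, giving *reazju*.
The genitive form *reazju*: last vowel = /u/, a high vowel → -u → *reazjuu*.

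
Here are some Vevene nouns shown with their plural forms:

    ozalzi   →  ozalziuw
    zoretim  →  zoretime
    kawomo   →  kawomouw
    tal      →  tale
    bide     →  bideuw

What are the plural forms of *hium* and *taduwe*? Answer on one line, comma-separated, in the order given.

The alternation tracks the final sound of the stem — -e when the stem ends in a consonant (*zoretim*, *tal*); -uw when the stem ends in a vowel (*ozalzi*, *kawomo*, *bide*).
*hium* — final sound /m/ (a consonant) → -e → *hiume*.
*taduwe* — final sound /e/ (a vowel) → -uw → *taduweuw*.

hiume, taduweuw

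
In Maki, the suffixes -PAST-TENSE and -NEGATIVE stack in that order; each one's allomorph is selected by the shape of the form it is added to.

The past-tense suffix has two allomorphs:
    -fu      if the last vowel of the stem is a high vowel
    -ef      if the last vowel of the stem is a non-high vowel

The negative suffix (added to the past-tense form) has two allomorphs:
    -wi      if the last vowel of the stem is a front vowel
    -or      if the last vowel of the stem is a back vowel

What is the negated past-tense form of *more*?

*more*: last vowel = /e/, a non-high vowel → -ef → *moreef*.
Since the last vowel of the past-tense form *moreef* is /e/ (a front vowel), it takes -wi, giving *moreefwi*.

moreefwi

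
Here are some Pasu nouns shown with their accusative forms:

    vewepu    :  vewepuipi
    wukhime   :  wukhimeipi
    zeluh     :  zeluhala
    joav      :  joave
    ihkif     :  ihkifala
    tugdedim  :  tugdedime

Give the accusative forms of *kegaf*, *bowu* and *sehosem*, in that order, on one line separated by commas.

kegafala, bowuipi, sehoseme

The alternation tracks the final sound of the stem — -ala when the stem ends in a voiceless consonant (*zeluh*, *ihkif*); -e when the stem ends in a voiced consonant (*joav*, *tugdedim*); -ipi when the stem ends in a vowel (*vewepu*, *wukhime*).
The final sound of *kegaf* is /f/, which is a voiceless consonant, so the suffix is -ala, giving *kegafala*.
The final sound of *bowu* is /u/, which is a vowel, so the suffix is -ipi, giving *bowuipi*.
*sehosem*: final sound = /m/, a voiced consonant → -e → *sehoseme*.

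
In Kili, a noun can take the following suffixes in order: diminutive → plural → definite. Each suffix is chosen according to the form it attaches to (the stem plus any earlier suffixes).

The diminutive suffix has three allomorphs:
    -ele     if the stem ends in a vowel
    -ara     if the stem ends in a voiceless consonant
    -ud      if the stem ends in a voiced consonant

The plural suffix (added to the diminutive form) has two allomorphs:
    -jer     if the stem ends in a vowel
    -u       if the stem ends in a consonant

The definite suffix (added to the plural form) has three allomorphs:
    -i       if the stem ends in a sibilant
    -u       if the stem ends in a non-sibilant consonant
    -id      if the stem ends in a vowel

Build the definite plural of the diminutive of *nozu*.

*nozu* — final sound /u/ (a vowel) → -ele → *nozuele*.
The diminutive form *nozuele*: final sound = /e/, a vowel → -jer → *nozuelejer*.
Since the final sound of the plural form *nozuelejer* is /r/ (a non-sibilant consonant), it takes -u, giving *nozuelejeru*.

nozuelejeru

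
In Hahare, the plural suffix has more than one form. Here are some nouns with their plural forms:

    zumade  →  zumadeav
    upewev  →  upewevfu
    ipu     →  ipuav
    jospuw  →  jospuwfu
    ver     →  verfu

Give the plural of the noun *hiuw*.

The suffix is conditioned by the final sound: -fu when the stem ends in a consonant (*upewev*, *jospuw*, *ver*); -av when the stem ends in a vowel (*zumade*, *ipu*).
The final sound of *hiuw* is /w/, which is a consonant, so the suffix is -fu, giving *hiuwfu*.

hiuwfu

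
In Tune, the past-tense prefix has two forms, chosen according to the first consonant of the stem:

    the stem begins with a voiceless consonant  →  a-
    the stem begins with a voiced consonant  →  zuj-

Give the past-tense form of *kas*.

The first consonant of *kas* is /k/, which is voiceless, so the prefix is a-, giving *akas*.

akas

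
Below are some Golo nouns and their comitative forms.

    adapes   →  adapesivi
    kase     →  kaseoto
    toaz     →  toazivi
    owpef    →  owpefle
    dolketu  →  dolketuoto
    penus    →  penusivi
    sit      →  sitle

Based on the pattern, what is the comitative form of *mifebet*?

mifebetle

The pattern is sibilance of the final sound: -ivi when the stem ends in a sibilant (*adapes*, *toaz*, *penus*); -le when the stem ends in a non-sibilant consonant (*owpef*, *sit*); -oto when the stem ends in a vowel (*kase*, *dolketu*).
*mifebet*: final sound = /t/, a non-sibilant consonant → -le → *mifebetle*.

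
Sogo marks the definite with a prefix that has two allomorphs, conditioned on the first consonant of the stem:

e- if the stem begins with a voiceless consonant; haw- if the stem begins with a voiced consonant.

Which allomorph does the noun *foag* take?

e-

*foag* — first consonant /f/ (voiceless) → e-.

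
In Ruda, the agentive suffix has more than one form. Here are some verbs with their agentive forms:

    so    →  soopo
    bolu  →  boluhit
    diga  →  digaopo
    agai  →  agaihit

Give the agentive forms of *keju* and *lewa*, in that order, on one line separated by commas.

The suffix is conditioned by the last vowel: -hit when the last vowel of the stem is a high vowel (*bolu*, *agai*); -opo when the last vowel of the stem is a non-high vowel (*so*, *diga*).
Since the last vowel of *keju* is /u/ (a high vowel), it takes -hit, giving *kejuhit*.
The last vowel of *lewa* is /a/, which is a non-high vowel, so the suffix is -opo, giving *lewaopo*.

kejuhit, lewaopo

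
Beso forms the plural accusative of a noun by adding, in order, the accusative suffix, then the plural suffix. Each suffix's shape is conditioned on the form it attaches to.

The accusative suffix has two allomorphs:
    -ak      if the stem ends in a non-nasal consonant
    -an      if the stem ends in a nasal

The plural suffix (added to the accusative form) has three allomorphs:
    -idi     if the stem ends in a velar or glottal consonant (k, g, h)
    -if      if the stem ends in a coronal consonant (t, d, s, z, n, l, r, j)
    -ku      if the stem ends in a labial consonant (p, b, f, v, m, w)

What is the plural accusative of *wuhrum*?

Since the final consonant of *wuhrum* is /m/ (a nasal), it takes -an, giving *wuhruman*.
Since the final consonant of the accusative form *wuhruman* is /n/ (coronal), it takes -if, giving *wuhrumanif*.

wuhrumanif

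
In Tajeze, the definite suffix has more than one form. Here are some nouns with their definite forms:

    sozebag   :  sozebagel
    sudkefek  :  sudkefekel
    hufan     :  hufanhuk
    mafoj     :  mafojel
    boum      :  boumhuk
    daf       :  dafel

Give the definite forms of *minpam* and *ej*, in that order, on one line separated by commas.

minpamhuk, ejel

The suffix is conditioned by the final consonant: -huk when the stem ends in a nasal (*hufan*, *boum*); -el when the stem ends in a non-nasal consonant (*sozebag*, *sudkefek*, *mafoj*, *daf*).
*minpam* — final consonant /m/ (a nasal) → -huk → *minpamhuk*.
*ej* — final consonant /j/ (non-nasal) → -el → *ejel*.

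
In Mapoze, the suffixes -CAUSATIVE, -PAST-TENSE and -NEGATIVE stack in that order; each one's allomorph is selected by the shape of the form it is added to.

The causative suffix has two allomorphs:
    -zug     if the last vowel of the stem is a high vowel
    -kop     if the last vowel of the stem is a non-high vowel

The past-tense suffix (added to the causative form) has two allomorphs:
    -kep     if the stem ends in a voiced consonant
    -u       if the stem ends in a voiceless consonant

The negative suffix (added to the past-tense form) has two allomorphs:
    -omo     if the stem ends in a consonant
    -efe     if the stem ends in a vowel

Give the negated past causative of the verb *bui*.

Since the last vowel of *bui* is /i/ (a high vowel), it takes -zug, giving *buizug*.
The causative form *buizug* — final consonant /g/ (voiced) → -kep → *buizugkep*.
The final sound of the past-tense form *buizugkep* is /p/, which is a consonant, so the negative suffix is -omo, giving *buizugkepomo*.

buizugkepomo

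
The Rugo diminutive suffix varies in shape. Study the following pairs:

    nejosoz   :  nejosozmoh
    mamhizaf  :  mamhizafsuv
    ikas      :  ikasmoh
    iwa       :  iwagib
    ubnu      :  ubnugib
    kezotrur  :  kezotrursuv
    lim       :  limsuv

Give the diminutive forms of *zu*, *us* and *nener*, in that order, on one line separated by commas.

The alternation tracks the final sound of the stem — -moh when the stem ends in a sibilant (*nejosoz*, *ikas*); -suv when the stem ends in a non-sibilant consonant (*mamhizaf*, *kezotrur*, *lim*); -gib when the stem ends in a vowel (*iwa*, *ubnu*).
*zu* — final sound /u/ (a vowel) → -gib → *zugib*.
The final sound of *us* is /s/, which is a sibilant, so the suffix is -moh, giving *usmoh*.
*nener* — final sound /r/ (a non-sibilant consonant) → -suv → *nenersuv*.

zugib, usmoh, nenersuv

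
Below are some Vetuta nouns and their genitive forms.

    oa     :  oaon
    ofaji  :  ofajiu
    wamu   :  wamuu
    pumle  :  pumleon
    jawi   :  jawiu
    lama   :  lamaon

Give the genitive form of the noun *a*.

The alternation tracks the last vowel of the stem — -u when the last vowel of the stem is a high vowel (*ofaji*, *wamu*, *jawi*); -on when the last vowel of the stem is a non-high vowel (*oa*, *pumle*, *lama*).
*a* — last vowel /a/ (a non-high vowel) → -on → *aon*.

aon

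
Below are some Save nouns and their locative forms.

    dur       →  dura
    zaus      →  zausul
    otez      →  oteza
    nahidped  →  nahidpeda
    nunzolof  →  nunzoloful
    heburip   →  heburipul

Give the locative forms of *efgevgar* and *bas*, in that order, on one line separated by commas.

The pattern is voicing of the final consonant: -ul when the stem ends in a voiceless consonant (*zaus*, *nunzolof*, *heburip*); -a when the stem ends in a voiced consonant (*dur*, *otez*, *nahidped*).
The final consonant of *efgevgar* is /r/, which is voiced, so the suffix is -a, giving *efgevgara*.
The final consonant of *bas* is /s/, which is voiceless, so the suffix is -ul, giving *basul*.

efgevgara, basul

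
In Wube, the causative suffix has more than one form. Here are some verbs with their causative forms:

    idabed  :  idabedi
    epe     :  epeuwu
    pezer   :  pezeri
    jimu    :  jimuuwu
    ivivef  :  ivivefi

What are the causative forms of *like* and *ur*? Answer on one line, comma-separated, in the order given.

The alternation tracks the final sound of the stem — -i when the stem ends in a consonant (*idabed*, *pezer*, *ivivef*); -uwu when the stem ends in a vowel (*epe*, *jimu*).
The final sound of *like* is /e/, which is a vowel, so the suffix is -uwu, giving *likeuwu*.
*ur*: final sound = /r/, a consonant → -i → *uri*.

likeuwu, uri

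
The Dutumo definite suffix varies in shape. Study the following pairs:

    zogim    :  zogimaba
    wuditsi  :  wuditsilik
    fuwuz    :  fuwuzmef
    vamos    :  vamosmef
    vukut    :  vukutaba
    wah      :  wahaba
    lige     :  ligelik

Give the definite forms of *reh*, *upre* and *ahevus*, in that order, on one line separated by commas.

Looking at the final sound of each stem: -mef when the stem ends in a sibilant (*fuwuz*, *vamos*); -aba when the stem ends in a non-sibilant consonant (*zogim*, *vukut*, *wah*); -lik when the stem ends in a vowel (*wuditsi*, *lige*).
*reh*: final sound = /h/, a non-sibilant consonant → -aba → *rehaba*.
The final sound of *upre* is /e/, which is a vowel, so the suffix is -lik, giving *uprelik*.
The final sound of *ahevus* is /s/, which is a sibilant, so the suffix is -mef, giving *ahevusmef*.

rehaba, uprelik, ahevusmef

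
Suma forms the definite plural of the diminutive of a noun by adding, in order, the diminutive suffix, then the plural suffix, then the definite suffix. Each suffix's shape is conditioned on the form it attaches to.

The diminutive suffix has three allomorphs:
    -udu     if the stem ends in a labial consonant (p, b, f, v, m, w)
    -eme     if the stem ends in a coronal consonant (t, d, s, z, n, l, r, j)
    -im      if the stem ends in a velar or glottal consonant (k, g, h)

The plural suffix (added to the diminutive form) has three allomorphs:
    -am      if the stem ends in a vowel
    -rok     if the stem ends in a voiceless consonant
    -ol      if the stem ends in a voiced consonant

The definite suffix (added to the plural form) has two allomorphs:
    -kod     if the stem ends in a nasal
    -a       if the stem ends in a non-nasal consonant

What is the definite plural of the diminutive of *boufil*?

*boufil*: final consonant = /l/, coronal → -eme → *boufileme*.
The diminutive form *boufileme*: final sound = /e/, a vowel → -am → *boufilemeam*.
The final consonant of the plural form *boufilemeam* is /m/, which is a nasal, so the definite suffix is -kod, giving *boufilemeamkod*.

boufilemeamkod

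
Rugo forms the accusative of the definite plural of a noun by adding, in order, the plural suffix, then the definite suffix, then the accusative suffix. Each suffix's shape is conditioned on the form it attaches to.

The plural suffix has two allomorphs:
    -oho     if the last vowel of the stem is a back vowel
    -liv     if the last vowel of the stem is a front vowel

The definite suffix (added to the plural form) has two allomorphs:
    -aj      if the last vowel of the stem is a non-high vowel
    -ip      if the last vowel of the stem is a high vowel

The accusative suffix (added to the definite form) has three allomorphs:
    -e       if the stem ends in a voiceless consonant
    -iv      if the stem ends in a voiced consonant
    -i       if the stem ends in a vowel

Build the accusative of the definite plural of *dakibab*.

dakibabohoajiv

*dakibab*: last vowel = /a/, a back vowel → -oho → *dakibaboho*.
The last vowel of the plural form *dakibaboho* is /o/, which is a non-high vowel, so the definite suffix is -aj, giving *dakibabohoaj*.
The definite form *dakibabohoaj* — final sound /j/ (a voiced consonant) → -iv → *dakibabohoajiv*.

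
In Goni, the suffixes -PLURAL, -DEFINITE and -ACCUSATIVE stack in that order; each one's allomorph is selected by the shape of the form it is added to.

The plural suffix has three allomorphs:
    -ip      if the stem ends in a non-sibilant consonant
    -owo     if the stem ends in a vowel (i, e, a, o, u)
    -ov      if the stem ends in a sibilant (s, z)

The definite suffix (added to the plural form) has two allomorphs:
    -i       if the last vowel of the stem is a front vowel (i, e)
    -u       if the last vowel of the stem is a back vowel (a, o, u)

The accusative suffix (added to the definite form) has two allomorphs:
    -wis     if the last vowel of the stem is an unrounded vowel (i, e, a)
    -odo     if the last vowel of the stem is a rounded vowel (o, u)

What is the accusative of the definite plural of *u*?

The final sound of *u* is /u/, which is a vowel, so the plural suffix is -owo, giving *uowo*.
The plural form *uowo* — last vowel /o/ (a back vowel) → -u → *uowou*.
The definite form *uowou*: last vowel = /u/, a rounded vowel → -odo → *uowouodo*.

uowouodo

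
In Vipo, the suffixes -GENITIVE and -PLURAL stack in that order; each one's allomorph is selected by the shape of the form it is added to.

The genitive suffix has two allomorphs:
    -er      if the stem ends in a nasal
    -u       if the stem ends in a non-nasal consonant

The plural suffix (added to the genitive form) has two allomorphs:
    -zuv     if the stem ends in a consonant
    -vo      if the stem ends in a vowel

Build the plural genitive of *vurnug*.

vurnuguvo

Since the final consonant of *vurnug* is /g/ (non-nasal), it takes -u, giving *vurnugu*.
The genitive form *vurnugu*: final sound = /u/, a vowel → -vo → *vurnuguvo*.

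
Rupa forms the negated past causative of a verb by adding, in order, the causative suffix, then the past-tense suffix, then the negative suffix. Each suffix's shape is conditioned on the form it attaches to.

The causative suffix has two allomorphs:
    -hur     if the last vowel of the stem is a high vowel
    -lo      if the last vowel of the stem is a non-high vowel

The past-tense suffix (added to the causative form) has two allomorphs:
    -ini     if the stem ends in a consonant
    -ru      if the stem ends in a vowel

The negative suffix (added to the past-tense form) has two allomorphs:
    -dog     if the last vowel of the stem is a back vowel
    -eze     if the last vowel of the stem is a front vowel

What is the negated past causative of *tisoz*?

The last vowel of *tisoz* is /o/, which is a non-high vowel, so the causative suffix is -lo, giving *tisozlo*.
The final sound of the causative form *tisozlo* is /o/, which is a vowel, so the past-tense suffix is -ru, giving *tisozloru*.
The last vowel of the past-tense form *tisozloru* is /u/, which is a back vowel, so the negative suffix is -dog, giving *tisozlorudog*.

tisozlorudog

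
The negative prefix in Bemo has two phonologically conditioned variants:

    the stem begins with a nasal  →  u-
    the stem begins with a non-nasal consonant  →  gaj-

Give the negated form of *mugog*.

umugog

*mugog* — first consonant /m/ (a nasal) → u- → *umugog*.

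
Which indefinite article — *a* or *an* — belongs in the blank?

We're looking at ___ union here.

The indefinite article is chosen by the initial *sound* of the following word, not its spelling.
*union* begins with the sound /juː/ (u pronounced /juː/) — a consonant sound.
So the article is *a*: We're looking at a union here.

a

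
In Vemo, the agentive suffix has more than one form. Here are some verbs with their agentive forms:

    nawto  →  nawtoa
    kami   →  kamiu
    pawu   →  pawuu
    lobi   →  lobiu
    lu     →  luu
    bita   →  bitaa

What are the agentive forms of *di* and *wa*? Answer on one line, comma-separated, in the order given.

diu, waa

The alternation tracks the last vowel of the stem — -u when the last vowel of the stem is a high vowel (*kami*, *pawu*, *lobi*, *lu*); -a when the last vowel of the stem is a non-high vowel (*nawto*, *bita*).
The last vowel of *di* is /i/, which is a high vowel, so the suffix is -u, giving *diu*.
*wa*: last vowel = /a/, a non-high vowel → -a → *waa*.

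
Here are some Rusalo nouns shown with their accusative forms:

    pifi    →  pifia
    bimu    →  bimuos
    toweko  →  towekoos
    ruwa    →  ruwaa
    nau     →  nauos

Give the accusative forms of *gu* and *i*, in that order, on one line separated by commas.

The pattern is rounding harmony: -os when the last vowel of the stem is a rounded vowel (*bimu*, *toweko*, *nau*); -a when the last vowel of the stem is an unrounded vowel (*pifi*, *ruwa*).
Since the last vowel of *gu* is /u/ (a rounded vowel), it takes -os, giving *guos*.
*i* — last vowel /i/ (an unrounded vowel) → -a → *ia*.

guos, ia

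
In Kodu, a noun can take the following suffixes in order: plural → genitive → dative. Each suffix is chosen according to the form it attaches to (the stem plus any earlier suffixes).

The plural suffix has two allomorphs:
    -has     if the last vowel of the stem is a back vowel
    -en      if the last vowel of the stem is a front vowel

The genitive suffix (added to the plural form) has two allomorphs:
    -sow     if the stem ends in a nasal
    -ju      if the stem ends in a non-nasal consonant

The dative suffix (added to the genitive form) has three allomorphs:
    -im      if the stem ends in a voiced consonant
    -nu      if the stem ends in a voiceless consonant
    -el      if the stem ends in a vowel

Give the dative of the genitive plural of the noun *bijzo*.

The last vowel of *bijzo* is /o/, which is a back vowel, so the plural suffix is -has, giving *bijzohas*.
The plural form *bijzohas* — final consonant /s/ (non-nasal) → -ju → *bijzohasju*.
The genitive form *bijzohasju*: final sound = /u/, a vowel → -el → *bijzohasjuel*.

bijzohasjuel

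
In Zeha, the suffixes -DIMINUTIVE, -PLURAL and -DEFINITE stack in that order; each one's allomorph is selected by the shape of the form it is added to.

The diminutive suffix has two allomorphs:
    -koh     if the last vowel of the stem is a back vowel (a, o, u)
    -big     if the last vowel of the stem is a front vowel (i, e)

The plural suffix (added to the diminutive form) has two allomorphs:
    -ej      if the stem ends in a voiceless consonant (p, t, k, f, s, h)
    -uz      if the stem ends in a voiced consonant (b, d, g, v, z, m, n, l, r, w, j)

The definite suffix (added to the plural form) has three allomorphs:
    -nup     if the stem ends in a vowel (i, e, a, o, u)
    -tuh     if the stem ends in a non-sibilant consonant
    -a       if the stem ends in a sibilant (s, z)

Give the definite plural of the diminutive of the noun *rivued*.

rivuedbiguza

The last vowel of *rivued* is /e/, which is a front vowel, so the diminutive suffix is -big, giving *rivuedbig*.
Since the final consonant of the diminutive form *rivuedbig* is /g/ (voiced), it takes -uz, giving *rivuedbiguz*.
Since the final sound of the plural form *rivuedbiguz* is /z/ (a sibilant), it takes -a, giving *rivuedbiguza*.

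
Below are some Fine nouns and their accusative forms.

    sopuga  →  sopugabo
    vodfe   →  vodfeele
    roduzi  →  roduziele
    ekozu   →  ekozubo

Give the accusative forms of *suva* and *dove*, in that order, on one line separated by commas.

suvabo, doveele

Looking at the last vowel of each stem: -ele when the last vowel of the stem is a front vowel (*vodfe*, *roduzi*); -bo when the last vowel of the stem is a back vowel (*sopuga*, *ekozu*).
*suva*: last vowel = /a/, a back vowel → -bo → *suvabo*.
*dove*: last vowel = /e/, a front vowel → -ele → *doveele*.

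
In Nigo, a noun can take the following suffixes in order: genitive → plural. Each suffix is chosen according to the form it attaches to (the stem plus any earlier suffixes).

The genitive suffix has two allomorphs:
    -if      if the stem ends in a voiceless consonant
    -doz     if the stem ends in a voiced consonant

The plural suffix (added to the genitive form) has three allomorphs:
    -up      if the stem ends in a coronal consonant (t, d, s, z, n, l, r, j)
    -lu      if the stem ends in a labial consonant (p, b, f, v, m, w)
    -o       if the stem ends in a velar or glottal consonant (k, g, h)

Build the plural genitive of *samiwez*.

samiwezdozup

*samiwez* — final consonant /z/ (voiced) → -doz → *samiwezdoz*.
The genitive form *samiwezdoz*: final consonant = /z/, coronal → -up → *samiwezdozup*.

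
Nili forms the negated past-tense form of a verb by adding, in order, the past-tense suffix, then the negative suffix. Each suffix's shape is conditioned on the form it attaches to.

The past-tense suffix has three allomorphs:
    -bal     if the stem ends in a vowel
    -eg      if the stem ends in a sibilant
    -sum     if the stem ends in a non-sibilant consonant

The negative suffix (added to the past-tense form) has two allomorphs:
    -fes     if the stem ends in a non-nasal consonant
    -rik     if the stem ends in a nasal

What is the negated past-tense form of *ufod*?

ufodsumrik

The final sound of *ufod* is /d/, which is a non-sibilant consonant, so the past-tense suffix is -sum, giving *ufodsum*.
The past-tense form *ufodsum* — final consonant /m/ (a nasal) → -rik → *ufodsumrik*.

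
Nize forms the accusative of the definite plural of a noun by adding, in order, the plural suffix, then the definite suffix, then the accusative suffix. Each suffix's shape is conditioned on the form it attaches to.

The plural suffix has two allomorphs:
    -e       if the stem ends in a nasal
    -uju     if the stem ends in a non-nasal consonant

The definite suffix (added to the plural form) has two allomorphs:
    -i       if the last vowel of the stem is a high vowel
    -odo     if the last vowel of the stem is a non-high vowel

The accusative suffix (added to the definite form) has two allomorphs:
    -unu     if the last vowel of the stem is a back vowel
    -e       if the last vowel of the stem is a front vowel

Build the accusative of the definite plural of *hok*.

hokujuie

*hok*: final consonant = /k/, non-nasal → -uju → *hokuju*.
The plural form *hokuju* — last vowel /u/ (a high vowel) → -i → *hokujui*.
The last vowel of the definite form *hokujui* is /i/, which is a front vowel, so the accusative suffix is -e, giving *hokujuie*.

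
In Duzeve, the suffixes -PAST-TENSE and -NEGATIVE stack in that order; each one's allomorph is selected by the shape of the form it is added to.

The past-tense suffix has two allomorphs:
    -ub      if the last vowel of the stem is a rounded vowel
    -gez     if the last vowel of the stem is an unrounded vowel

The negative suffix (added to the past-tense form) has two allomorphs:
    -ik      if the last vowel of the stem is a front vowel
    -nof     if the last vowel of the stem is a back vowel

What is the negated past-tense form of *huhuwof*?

The last vowel of *huhuwof* is /o/, which is a rounded vowel, so the past-tense suffix is -ub, giving *huhuwofub*.
The past-tense form *huhuwofub* — last vowel /u/ (a back vowel) → -nof → *huhuwofubnof*.

huhuwofubnof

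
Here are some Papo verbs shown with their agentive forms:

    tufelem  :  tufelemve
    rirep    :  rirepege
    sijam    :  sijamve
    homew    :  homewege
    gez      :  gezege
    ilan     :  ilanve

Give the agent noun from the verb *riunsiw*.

The alternation tracks the final consonant of the stem — -ve when the stem ends in a nasal (*tufelem*, *sijam*, *ilan*); -ege when the stem ends in a non-nasal consonant (*rirep*, *homew*, *gez*).
*riunsiw*: final consonant = /w/, non-nasal → -ege → *riunsiwege*.

riunsiwege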